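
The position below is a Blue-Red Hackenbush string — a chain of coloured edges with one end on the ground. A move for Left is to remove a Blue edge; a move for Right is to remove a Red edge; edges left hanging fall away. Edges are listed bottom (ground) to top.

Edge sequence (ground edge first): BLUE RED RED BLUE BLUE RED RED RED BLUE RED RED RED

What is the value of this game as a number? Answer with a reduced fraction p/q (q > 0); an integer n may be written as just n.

edge 1 of 12 (BLUE): { 0 | (no moves) } -> 1
edge 2 of 12 (RED): { 0 | 1 } -> 1/2
edge 3 of 12 (RED): { 0 | 1/2; 1 } -> 1/4
edge 4 of 12 (BLUE): { 0; 1/4 | 1/2; 1 } -> 3/8
edge 5 of 12 (BLUE): { 0; 1/4; 3/8 | 1/2; 1 } -> 7/16
edge 6 of 12 (RED): { 0; 1/4; 3/8 | 7/16; 1/2; 1 } -> 13/32
edge 7 of 12 (RED): { 0; 1/4; 3/8 | 13/32; 7/16; 1/2; 1 } -> 25/64
edge 8 of 12 (RED): { 0; 1/4; 3/8 | 25/64; 13/32; 7/16; 1/2; 1 } -> 49/128
edge 9 of 12 (BLUE): { 0; 1/4; 3/8; 49/128 | 25/64; 13/32; 7/16; 1/2; 1 } -> 99/256
edge 10 of 12 (RED): { 0; 1/4; 3/8; 49/128 | 99/256; 25/64; 13/32; 7/16; 1/2; 1 } -> 197/512
edge 11 of 12 (RED): { 0; 1/4; 3/8; 49/128 | 197/512; 99/256; 25/64; 13/32; 7/16; 1/2; 1 } -> 393/1024
edge 12 of 12 (RED): { 0; 1/4; 3/8; 49/128 | 393/1024; 197/512; 99/256; 25/64; 13/32; 7/16; 1/2; 1 } -> 785/2048

785/2048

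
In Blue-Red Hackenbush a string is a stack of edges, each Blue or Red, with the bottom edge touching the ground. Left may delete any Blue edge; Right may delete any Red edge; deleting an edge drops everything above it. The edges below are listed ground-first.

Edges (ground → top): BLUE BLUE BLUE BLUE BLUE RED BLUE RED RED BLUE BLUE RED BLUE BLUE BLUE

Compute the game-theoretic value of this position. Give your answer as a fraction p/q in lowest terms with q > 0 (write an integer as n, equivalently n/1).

value_1 [B]  L=[0]  R=[∅]  gives 1
value_2 [BB]  L=[0,1]  R=[∅]  gives 2
value_3 [BBB]  L=[0,1,2]  R=[∅]  gives 3
value_4 [BBBB]  L=[0,1,2,3]  R=[∅]  gives 4
value_5 [BBBBB]  L=[0,1,2,3,4]  R=[∅]  gives 5
value_6 [BBBBBR]  L=[0,1,2,3,4]  R=[5]  gives 9/2
value_7 [BBBBBRB]  L=[0,1,2,3,4,9/2]  R=[5]  gives 19/4
value_8 [BBBBBRBR]  L=[0,1,2,3,4,9/2]  R=[19/4,5]  gives 37/8
value_9 [BBBBBRBRR]  L=[0,1,2,3,4,9/2]  R=[37/8,19/4,5]  gives 73/16
value_10 [BBBBBRBRRB]  L=[0,1,2,3,4,9/2,73/16]  R=[37/8,19/4,5]  gives 147/32
value_11 [BBBBBRBRRBB]  L=[0,1,2,3,4,9/2,73/16,147/32]  R=[37/8,19/4,5]  gives 295/64
value_12 [BBBBBRBRRBBR]  L=[0,1,2,3,4,9/2,73/16,147/32]  R=[295/64,37/8,19/4,5]  gives 589/128
value_13 [BBBBBRBRRBBRB]  L=[0,1,2,3,4,9/2,73/16,147/32,589/128]  R=[295/64,37/8,19/4,5]  gives 1179/256
value_14 [BBBBBRBRRBBRBB]  L=[0,1,2,3,4,9/2,73/16,147/32,589/128,1179/256]  R=[295/64,37/8,19/4,5]  gives 2359/512
value_15 [BBBBBRBRRBBRBBB]  L=[0,1,2,3,4,9/2,73/16,147/32,589/128,1179/256,2359/512]  R=[295/64,37/8,19/4,5]  gives 4719/1024

4719/1024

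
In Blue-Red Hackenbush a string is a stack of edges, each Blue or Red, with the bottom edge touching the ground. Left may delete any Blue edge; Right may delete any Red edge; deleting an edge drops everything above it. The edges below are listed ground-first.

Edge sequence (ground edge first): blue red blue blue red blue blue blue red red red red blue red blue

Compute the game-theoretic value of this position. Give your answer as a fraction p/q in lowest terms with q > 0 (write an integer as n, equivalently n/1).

Build g(s[:k]) for k = 1..15, string s = blue red blue blue red blue blue blue red red red red blue red blue.
step 1: add blue to get b; options L={ 0 } R={ none } ⇒ 1
step 2: add red to get br; options L={ 0 } R={ 1 } ⇒ 1/2
step 3: add blue to get brb; options L={ 0, 1/2 } R={ 1 } ⇒ 3/4
step 4: add blue to get brbb; options L={ 0, 1/2, 3/4 } R={ 1 } ⇒ 7/8
step 5: add red to get brbbr; options L={ 0, 1/2, 3/4 } R={ 7/8, 1 } ⇒ 13/16
step 6: add blue to get brbbrb; options L={ 0, 1/2, 3/4, 13/16 } R={ 7/8, 1 } ⇒ 27/32
step 7: add blue to get brbbrbb; options L={ 0, 1/2, 3/4, 13/16, 27/32 } R={ 7/8, 1 } ⇒ 55/64
step 8: add blue to get brbbrbbb; options L={ 0, 1/2, 3/4, 13/16, 27/32, 55/64 } R={ 7/8, 1 } ⇒ 111/128
step 9: add red to get brbbrbbbr; options L={ 0, 1/2, 3/4, 13/16, 27/32, 55/64 } R={ 111/128, 7/8, 1 } ⇒ 221/256
step 10: add red to get brbbrbbbrr; options L={ 0, 1/2, 3/4, 13/16, 27/32, 55/64 } R={ 221/256, 111/128, 7/8, 1 } ⇒ 441/512
step 11: add red to get brbbrbbbrrr; options L={ 0, 1/2, 3/4, 13/16, 27/32, 55/64 } R={ 441/512, 221/256, 111/128, 7/8, 1 } ⇒ 881/1024
step 12: add red to get brbbrbbbrrrr; options L={ 0, 1/2, 3/4, 13/16, 27/32, 55/64 } R={ 881/1024, 441/512, 221/256, 111/128, 7/8, 1 } ⇒ 1761/2048
step 13: add blue to get brbbrbbbrrrrb; options L={ 0, 1/2, 3/4, 13/16, 27/32, 55/64, 1761/2048 } R={ 881/1024, 441/512, 221/256, 111/128, 7/8, 1 } ⇒ 3523/4096
step 14: add red to get brbbrbbbrrrrbr; options L={ 0, 1/2, 3/4, 13/16, 27/32, 55/64, 1761/2048 } R={ 3523/4096, 881/1024, 441/512, 221/256, 111/128, 7/8, 1 } ⇒ 7045/8192
step 15: add blue to get brbbrbbbrrrrbrb; options L={ 0, 1/2, 3/4, 13/16, 27/32, 55/64, 1761/2048, 7045/8192 } R={ 3523/4096, 881/1024, 441/512, 221/256, 111/128, 7/8, 1 } ⇒ 14091/16384

14091/16384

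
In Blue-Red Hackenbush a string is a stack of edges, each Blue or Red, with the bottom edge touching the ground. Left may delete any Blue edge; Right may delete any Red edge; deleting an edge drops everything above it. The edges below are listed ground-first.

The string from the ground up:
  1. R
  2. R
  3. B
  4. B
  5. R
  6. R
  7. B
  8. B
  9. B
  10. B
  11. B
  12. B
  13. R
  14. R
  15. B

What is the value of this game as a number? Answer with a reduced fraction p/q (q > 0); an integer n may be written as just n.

Recurse on prefixes of the 15-edge string R R B B R R B B B B B B R R B:
step 1: add R to get R; options L={ none } R={ 0 } so -1
step 2: add R to get RR; options L={ none } R={ -1; 0 } so -2
step 3: add B to get RRB; options L={ -2 } R={ -1; 0 } so -3/2
step 4: add B to get RRBB; options L={ -2; -3/2 } R={ -1; 0 } so -5/4
step 5: add R to get RRBBR; options L={ -2; -3/2 } R={ -5/4; -1; 0 } so -11/8
step 6: add R to get RRBBRR; options L={ -2; -3/2 } R={ -11/8; -5/4; -1; 0 } so -23/16
step 7: add B to get RRBBRRB; options L={ -2; -3/2; -23/16 } R={ -11/8; -5/4; -1; 0 } so -45/32
step 8: add B to get RRBBRRBB; options L={ -2; -3/2; -23/16; -45/32 } R={ -11/8; -5/4; -1; 0 } so -89/64
step 9: add B to get RRBBRRBBB; options L={ -2; -3/2; -23/16; -45/32; -89/64 } R={ -11/8; -5/4; -1; 0 } so -177/128
step 10: add B to get RRBBRRBBBB; options L={ -2; -3/2; -23/16; -45/32; -89/64; -177/128 } R={ -11/8; -5/4; -1; 0 } so -353/256
step 11: add B to get RRBBRRBBBBB; options L={ -2; -3/2; -23/16; -45/32; -89/64; -177/128; -353/256 } R={ -11/8; -5/4; -1; 0 } so -705/512
step 12: add B to get RRBBRRBBBBBB; options L={ -2; -3/2; -23/16; -45/32; -89/64; -177/128; -353/256; -705/512 } R={ -11/8; -5/4; -1; 0 } so -1409/1024
step 13: add R to get RRBBRRBBBBBBR; options L={ -2; -3/2; -23/16; -45/32; -89/64; -177/128; -353/256; -705/512 } R={ -1409/1024; -11/8; -5/4; -1; 0 } so -2819/2048
step 14: add R to get RRBBRRBBBBBBRR; options L={ -2; -3/2; -23/16; -45/32; -89/64; -177/128; -353/256; -705/512 } R={ -2819/2048; -1409/1024; -11/8; -5/4; -1; 0 } so -5639/4096
step 15: add B to get RRBBRRBBBBBBRRB; options L={ -2; -3/2; -23/16; -45/32; -89/64; -177/128; -353/256; -705/512; -5639/4096 } R={ -2819/2048; -1409/1024; -11/8; -5/4; -1; 0 } so -11277/8192

-11277/8192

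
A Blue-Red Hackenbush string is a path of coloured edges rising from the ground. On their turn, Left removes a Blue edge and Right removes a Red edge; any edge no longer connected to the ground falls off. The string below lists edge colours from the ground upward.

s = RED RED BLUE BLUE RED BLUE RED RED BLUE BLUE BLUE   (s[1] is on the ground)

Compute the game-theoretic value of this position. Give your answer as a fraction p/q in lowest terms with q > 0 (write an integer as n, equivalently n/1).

-689/512

Recurse on prefixes of the 11-edge string RED RED BLUE BLUE RED BLUE RED RED BLUE BLUE BLUE:
1 of 11 · R · max L −∞ · min R 0 => -1
2 of 11 · RR · max L −∞ · min R -1 => -2
3 of 11 · RRB · max L -2 · min R -1 => -3/2
4 of 11 · RRBB · max L -3/2 · min R -1 => -5/4
5 of 11 · RRBBR · max L -3/2 · min R -5/4 => -11/8
6 of 11 · RRBBRB · max L -11/8 · min R -5/4 => -21/16
7 of 11 · RRBBRBR · max L -11/8 · min R -21/16 => -43/32
8 of 11 · RRBBRBRR · max L -11/8 · min R -43/32 => -87/64
9 of 11 · RRBBRBRRB · max L -87/64 · min R -43/32 => -173/128
10 of 11 · RRBBRBRRBB · max L -173/128 · min R -43/32 => -345/256
11 of 11 · RRBBRBRRBBB · max L -345/256 · min R -43/32 => -689/512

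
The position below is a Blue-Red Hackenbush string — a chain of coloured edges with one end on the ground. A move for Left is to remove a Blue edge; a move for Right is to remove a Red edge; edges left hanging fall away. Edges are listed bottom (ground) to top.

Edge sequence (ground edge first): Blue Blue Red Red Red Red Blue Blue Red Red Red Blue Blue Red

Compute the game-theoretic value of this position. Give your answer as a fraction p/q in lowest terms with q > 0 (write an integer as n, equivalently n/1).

edge 1 of 14 (Blue): { 0 | · } gives 1
edge 2 of 14 (Blue): { 0, 1 | · } gives 2
edge 3 of 14 (Red): { 0, 1 | 2 } gives 3/2
edge 4 of 14 (Red): { 0, 1 | 3/2, 2 } gives 5/4
edge 5 of 14 (Red): { 0, 1 | 5/4, 3/2, 2 } gives 9/8
edge 6 of 14 (Red): { 0, 1 | 9/8, 5/4, 3/2, 2 } gives 17/16
edge 7 of 14 (Blue): { 0, 1, 17/16 | 9/8, 5/4, 3/2, 2 } gives 35/32
edge 8 of 14 (Blue): { 0, 1, 17/16, 35/32 | 9/8, 5/4, 3/2, 2 } gives 71/64
edge 9 of 14 (Red): { 0, 1, 17/16, 35/32 | 71/64, 9/8, 5/4, 3/2, 2 } gives 141/128
edge 10 of 14 (Red): { 0, 1, 17/16, 35/32 | 141/128, 71/64, 9/8, 5/4, 3/2, 2 } gives 281/256
edge 11 of 14 (Red): { 0, 1, 17/16, 35/32 | 281/256, 141/128, 71/64, 9/8, 5/4, 3/2, 2 } gives 561/512
edge 12 of 14 (Blue): { 0, 1, 17/16, 35/32, 561/512 | 281/256, 141/128, 71/64, 9/8, 5/4, 3/2, 2 } gives 1123/1024
edge 13 of 14 (Blue): { 0, 1, 17/16, 35/32, 561/512, 1123/1024 | 281/256, 141/128, 71/64, 9/8, 5/4, 3/2, 2 } gives 2247/2048
edge 14 of 14 (Red): { 0, 1, 17/16, 35/32, 561/512, 1123/1024 | 2247/2048, 281/256, 141/128, 71/64, 9/8, 5/4, 3/2, 2 } gives 4493/4096

4493/4096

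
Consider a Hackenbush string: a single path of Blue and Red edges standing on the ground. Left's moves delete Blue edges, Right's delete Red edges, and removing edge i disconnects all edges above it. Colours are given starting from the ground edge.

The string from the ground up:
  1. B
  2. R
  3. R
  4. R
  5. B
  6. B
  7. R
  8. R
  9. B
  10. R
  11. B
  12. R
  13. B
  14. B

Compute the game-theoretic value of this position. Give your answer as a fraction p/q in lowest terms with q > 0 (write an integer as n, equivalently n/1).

edge 1 of 14 (B): { 0 | ∅ } => 1
edge 2 of 14 (R): { 0 | 1 } => 1/2
edge 3 of 14 (R): { 0 | 1/2,1 } => 1/4
edge 4 of 14 (R): { 0 | 1/4,1/2,1 } => 1/8
edge 5 of 14 (B): { 0,1/8 | 1/4,1/2,1 } => 3/16
edge 6 of 14 (B): { 0,1/8,3/16 | 1/4,1/2,1 } => 7/32
edge 7 of 14 (R): { 0,1/8,3/16 | 7/32,1/4,1/2,1 } => 13/64
edge 8 of 14 (R): { 0,1/8,3/16 | 13/64,7/32,1/4,1/2,1 } => 25/128
edge 9 of 14 (B): { 0,1/8,3/16,25/128 | 13/64,7/32,1/4,1/2,1 } => 51/256
edge 10 of 14 (R): { 0,1/8,3/16,25/128 | 51/256,13/64,7/32,1/4,1/2,1 } => 101/512
edge 11 of 14 (B): { 0,1/8,3/16,25/128,101/512 | 51/256,13/64,7/32,1/4,1/2,1 } => 203/1024
edge 12 of 14 (R): { 0,1/8,3/16,25/128,101/512 | 203/1024,51/256,13/64,7/32,1/4,1/2,1 } => 405/2048
edge 13 of 14 (B): { 0,1/8,3/16,25/128,101/512,405/2048 | 203/1024,51/256,13/64,7/32,1/4,1/2,1 } => 811/4096
edge 14 of 14 (B): { 0,1/8,3/16,25/128,101/512,405/2048,811/4096 | 203/1024,51/256,13/64,7/32,1/4,1/2,1 } => 1623/8192

1623/8192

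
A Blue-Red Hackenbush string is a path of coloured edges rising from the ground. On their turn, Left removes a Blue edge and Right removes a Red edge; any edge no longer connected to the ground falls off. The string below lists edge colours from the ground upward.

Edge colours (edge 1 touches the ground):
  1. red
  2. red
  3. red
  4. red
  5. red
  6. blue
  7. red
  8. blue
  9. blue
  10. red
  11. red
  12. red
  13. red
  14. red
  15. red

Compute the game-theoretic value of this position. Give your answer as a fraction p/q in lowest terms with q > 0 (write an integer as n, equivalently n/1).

val(r) = { (no moves) | 0 } => -1
val(rr) = { (no moves) | -1,0 } => -2
val(rrr) = { (no moves) | -2,-1,0 } => -3
val(rrrr) = { (no moves) | -3,-2,-1,0 } => -4
val(rrrrr) = { (no moves) | -4,-3,-2,-1,0 } => -5
val(rrrrrb) = { -5 | -4,-3,-2,-1,0 } => -9/2
val(rrrrrbr) = { -5 | -9/2,-4,-3,-2,-1,0 } => -19/4
val(rrrrrbrb) = { -5,-19/4 | -9/2,-4,-3,-2,-1,0 } => -37/8
val(rrrrrbrbb) = { -5,-19/4,-37/8 | -9/2,-4,-3,-2,-1,0 } => -73/16
val(rrrrrbrbbr) = { -5,-19/4,-37/8 | -73/16,-9/2,-4,-3,-2,-1,0 } => -147/32
val(rrrrrbrbbrr) = { -5,-19/4,-37/8 | -147/32,-73/16,-9/2,-4,-3,-2,-1,0 } => -295/64
val(rrrrrbrbbrrr) = { -5,-19/4,-37/8 | -295/64,-147/32,-73/16,-9/2,-4,-3,-2,-1,0 } => -591/128
val(rrrrrbrbbrrrr) = { -5,-19/4,-37/8 | -591/128,-295/64,-147/32,-73/16,-9/2,-4,-3,-2,-1,0 } => -1183/256
val(rrrrrbrbbrrrrr) = { -5,-19/4,-37/8 | -1183/256,-591/128,-295/64,-147/32,-73/16,-9/2,-4,-3,-2,-1,0 } => -2367/512
val(rrrrrbrbbrrrrrr) = { -5,-19/4,-37/8 | -2367/512,-1183/256,-591/128,-295/64,-147/32,-73/16,-9/2,-4,-3,-2,-1,0 } => -4735/1024

-4735/1024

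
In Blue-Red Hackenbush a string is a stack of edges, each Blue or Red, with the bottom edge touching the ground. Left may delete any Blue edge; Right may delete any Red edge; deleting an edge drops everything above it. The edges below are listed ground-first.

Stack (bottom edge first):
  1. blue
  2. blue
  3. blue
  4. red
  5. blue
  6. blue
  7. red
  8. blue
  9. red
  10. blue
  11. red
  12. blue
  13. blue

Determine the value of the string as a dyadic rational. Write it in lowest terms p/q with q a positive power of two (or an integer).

Prefix values for blue blue blue red blue blue red blue red blue red blue blue via {L|R} + simplicity:
b: Left { 0 }, Right { — } — simplest 1
bb: Left { 0, 1 }, Right { — } — simplest 2
bbb: Left { 0, 1, 2 }, Right { — } — simplest 3
bbbr: Left { 0, 1, 2 }, Right { 3 } — simplest 5/2
bbbrb: Left { 0, 1, 2, 5/2 }, Right { 3 } — simplest 11/4
bbbrbb: Left { 0, 1, 2, 5/2, 11/4 }, Right { 3 } — simplest 23/8
bbbrbbr: Left { 0, 1, 2, 5/2, 11/4 }, Right { 23/8, 3 } — simplest 45/16
bbbrbbrb: Left { 0, 1, 2, 5/2, 11/4, 45/16 }, Right { 23/8, 3 } — simplest 91/32
bbbrbbrbr: Left { 0, 1, 2, 5/2, 11/4, 45/16 }, Right { 91/32, 23/8, 3 } — simplest 181/64
bbbrbbrbrb: Left { 0, 1, 2, 5/2, 11/4, 45/16, 181/64 }, Right { 91/32, 23/8, 3 } — simplest 363/128
bbbrbbrbrbr: Left { 0, 1, 2, 5/2, 11/4, 45/16, 181/64 }, Right { 363/128, 91/32, 23/8, 3 } — simplest 725/256
bbbrbbrbrbrb: Left { 0, 1, 2, 5/2, 11/4, 45/16, 181/64, 725/256 }, Right { 363/128, 91/32, 23/8, 3 } — simplest 1451/512
bbbrbbrbrbrbb: Left { 0, 1, 2, 5/2, 11/4, 45/16, 181/64, 725/256, 1451/512 }, Right { 363/128, 91/32, 23/8, 3 } — simplest 2903/1024

2903/1024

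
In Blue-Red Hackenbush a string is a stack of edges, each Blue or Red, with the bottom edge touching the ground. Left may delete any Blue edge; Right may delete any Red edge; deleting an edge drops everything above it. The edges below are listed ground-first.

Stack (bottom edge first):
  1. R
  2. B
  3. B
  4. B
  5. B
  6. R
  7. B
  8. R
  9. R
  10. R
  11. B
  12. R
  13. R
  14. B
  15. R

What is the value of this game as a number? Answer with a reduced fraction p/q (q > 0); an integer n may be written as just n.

-1499/16384

value_1 [R]  L=[]  R=[0]  so -1
value_2 [RB]  L=[-1]  R=[0]  so -1/2
value_3 [RBB]  L=[-1; -1/2]  R=[0]  so -1/4
value_4 [RBBB]  L=[-1; -1/2; -1/4]  R=[0]  so -1/8
value_5 [RBBBB]  L=[-1; -1/2; -1/4; -1/8]  R=[0]  so -1/16
value_6 [RBBBBR]  L=[-1; -1/2; -1/4; -1/8]  R=[-1/16; 0]  so -3/32
value_7 [RBBBBRB]  L=[-1; -1/2; -1/4; -1/8; -3/32]  R=[-1/16; 0]  so -5/64
value_8 [RBBBBRBR]  L=[-1; -1/2; -1/4; -1/8; -3/32]  R=[-5/64; -1/16; 0]  so -11/128
value_9 [RBBBBRBRR]  L=[-1; -1/2; -1/4; -1/8; -3/32]  R=[-11/128; -5/64; -1/16; 0]  so -23/256
value_10 [RBBBBRBRRR]  L=[-1; -1/2; -1/4; -1/8; -3/32]  R=[-23/256; -11/128; -5/64; -1/16; 0]  so -47/512
value_11 [RBBBBRBRRRB]  L=[-1; -1/2; -1/4; -1/8; -3/32; -47/512]  R=[-23/256; -11/128; -5/64; -1/16; 0]  so -93/1024
value_12 [RBBBBRBRRRBR]  L=[-1; -1/2; -1/4; -1/8; -3/32; -47/512]  R=[-93/1024; -23/256; -11/128; -5/64; -1/16; 0]  so -187/2048
value_13 [RBBBBRBRRRBRR]  L=[-1; -1/2; -1/4; -1/8; -3/32; -47/512]  R=[-187/2048; -93/1024; -23/256; -11/128; -5/64; -1/16; 0]  so -375/4096
value_14 [RBBBBRBRRRBRRB]  L=[-1; -1/2; -1/4; -1/8; -3/32; -47/512; -375/4096]  R=[-187/2048; -93/1024; -23/256; -11/128; -5/64; -1/16; 0]  so -749/8192
value_15 [RBBBBRBRRRBRRBR]  L=[-1; -1/2; -1/4; -1/8; -3/32; -47/512; -375/4096]  R=[-749/8192; -187/2048; -93/1024; -23/256; -11/128; -5/64; -1/16; 0]  so -1499/16384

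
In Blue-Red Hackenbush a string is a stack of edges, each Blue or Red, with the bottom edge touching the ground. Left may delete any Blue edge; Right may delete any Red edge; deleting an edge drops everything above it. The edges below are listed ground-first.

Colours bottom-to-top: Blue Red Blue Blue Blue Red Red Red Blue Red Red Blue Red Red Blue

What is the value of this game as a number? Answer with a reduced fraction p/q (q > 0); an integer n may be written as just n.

14483/16384

v(B) = { 0 | (no moves) } = 1
v(BR) = { 0 | 1 } = 1/2
v(BRB) = { 0 1/2 | 1 } = 3/4
v(BRBB) = { 0 1/2 3/4 | 1 } = 7/8
v(BRBBB) = { 0 1/2 3/4 7/8 | 1 } = 15/16
v(BRBBBR) = { 0 1/2 3/4 7/8 | 15/16 1 } = 29/32
v(BRBBBRR) = { 0 1/2 3/4 7/8 | 29/32 15/16 1 } = 57/64
v(BRBBBRRR) = { 0 1/2 3/4 7/8 | 57/64 29/32 15/16 1 } = 113/128
v(BRBBBRRRB) = { 0 1/2 3/4 7/8 113/128 | 57/64 29/32 15/16 1 } = 227/256
v(BRBBBRRRBR) = { 0 1/2 3/4 7/8 113/128 | 227/256 57/64 29/32 15/16 1 } = 453/512
v(BRBBBRRRBRR) = { 0 1/2 3/4 7/8 113/128 | 453/512 227/256 57/64 29/32 15/16 1 } = 905/1024
v(BRBBBRRRBRRB) = { 0 1/2 3/4 7/8 113/128 905/1024 | 453/512 227/256 57/64 29/32 15/16 1 } = 1811/2048
v(BRBBBRRRBRRBR) = { 0 1/2 3/4 7/8 113/128 905/1024 | 1811/2048 453/512 227/256 57/64 29/32 15/16 1 } = 3621/4096
v(BRBBBRRRBRRBRR) = { 0 1/2 3/4 7/8 113/128 905/1024 | 3621/4096 1811/2048 453/512 227/256 57/64 29/32 15/16 1 } = 7241/8192
v(BRBBBRRRBRRBRRB) = { 0 1/2 3/4 7/8 113/128 905/1024 7241/8192 | 3621/4096 1811/2048 453/512 227/256 57/64 29/32 15/16 1 } = 14483/16384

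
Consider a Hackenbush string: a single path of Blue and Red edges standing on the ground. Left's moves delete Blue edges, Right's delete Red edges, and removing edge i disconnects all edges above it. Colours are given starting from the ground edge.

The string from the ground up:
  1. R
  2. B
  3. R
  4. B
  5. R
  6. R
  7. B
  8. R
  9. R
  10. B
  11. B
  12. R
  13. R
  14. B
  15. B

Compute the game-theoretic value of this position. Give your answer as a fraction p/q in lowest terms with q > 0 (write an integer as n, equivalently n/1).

-11673/16384

g_1 [R]  L=[∅]  R=[0]  → -1
g_2 [RB]  L=[-1]  R=[0]  → -1/2
g_3 [RBR]  L=[-1]  R=[-1/2,0]  → -3/4
g_4 [RBRB]  L=[-1,-3/4]  R=[-1/2,0]  → -5/8
g_5 [RBRBR]  L=[-1,-3/4]  R=[-5/8,-1/2,0]  → -11/16
g_6 [RBRBRR]  L=[-1,-3/4]  R=[-11/16,-5/8,-1/2,0]  → -23/32
g_7 [RBRBRRB]  L=[-1,-3/4,-23/32]  R=[-11/16,-5/8,-1/2,0]  → -45/64
g_8 [RBRBRRBR]  L=[-1,-3/4,-23/32]  R=[-45/64,-11/16,-5/8,-1/2,0]  → -91/128
g_9 [RBRBRRBRR]  L=[-1,-3/4,-23/32]  R=[-91/128,-45/64,-11/16,-5/8,-1/2,0]  → -183/256
g_10 [RBRBRRBRRB]  L=[-1,-3/4,-23/32,-183/256]  R=[-91/128,-45/64,-11/16,-5/8,-1/2,0]  → -365/512
g_11 [RBRBRRBRRBB]  L=[-1,-3/4,-23/32,-183/256,-365/512]  R=[-91/128,-45/64,-11/16,-5/8,-1/2,0]  → -729/1024
g_12 [RBRBRRBRRBBR]  L=[-1,-3/4,-23/32,-183/256,-365/512]  R=[-729/1024,-91/128,-45/64,-11/16,-5/8,-1/2,0]  → -1459/2048
g_13 [RBRBRRBRRBBRR]  L=[-1,-3/4,-23/32,-183/256,-365/512]  R=[-1459/2048,-729/1024,-91/128,-45/64,-11/16,-5/8,-1/2,0]  → -2919/4096
g_14 [RBRBRRBRRBBRRB]  L=[-1,-3/4,-23/32,-183/256,-365/512,-2919/4096]  R=[-1459/2048,-729/1024,-91/128,-45/64,-11/16,-5/8,-1/2,0]  → -5837/8192
g_15 [RBRBRRBRRBBRRBB]  L=[-1,-3/4,-23/32,-183/256,-365/512,-2919/4096,-5837/8192]  R=[-1459/2048,-729/1024,-91/128,-45/64,-11/16,-5/8,-1/2,0]  → -11673/16384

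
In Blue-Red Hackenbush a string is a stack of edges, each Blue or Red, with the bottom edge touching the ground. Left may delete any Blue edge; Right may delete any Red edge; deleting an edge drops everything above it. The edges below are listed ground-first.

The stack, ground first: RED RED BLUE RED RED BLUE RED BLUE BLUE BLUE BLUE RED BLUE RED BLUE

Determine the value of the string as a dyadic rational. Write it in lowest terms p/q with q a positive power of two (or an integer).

Build G(s[:k]) for k = 1..15, string s = RED RED BLUE RED RED BLUE RED BLUE BLUE BLUE BLUE RED BLUE RED BLUE.
G(R) = { (no moves) | 0 } → -1
G(RR) = { (no moves) | -1 0 } → -2
G(RRB) = { -2 | -1 0 } → -3/2
G(RRBR) = { -2 | -3/2 -1 0 } → -7/4
G(RRBRR) = { -2 | -7/4 -3/2 -1 0 } → -15/8
G(RRBRRB) = { -2 -15/8 | -7/4 -3/2 -1 0 } → -29/16
G(RRBRRBR) = { -2 -15/8 | -29/16 -7/4 -3/2 -1 0 } → -59/32
G(RRBRRBRB) = { -2 -15/8 -59/32 | -29/16 -7/4 -3/2 -1 0 } → -117/64
G(RRBRRBRBB) = { -2 -15/8 -59/32 -117/64 | -29/16 -7/4 -3/2 -1 0 } → -233/128
G(RRBRRBRBBB) = { -2 -15/8 -59/32 -117/64 -233/128 | -29/16 -7/4 -3/2 -1 0 } → -465/256
G(RRBRRBRBBBB) = { -2 -15/8 -59/32 -117/64 -233/128 -465/256 | -29/16 -7/4 -3/2 -1 0 } → -929/512
G(RRBRRBRBBBBR) = { -2 -15/8 -59/32 -117/64 -233/128 -465/256 | -929/512 -29/16 -7/4 -3/2 -1 0 } → -1859/1024
G(RRBRRBRBBBBRB) = { -2 -15/8 -59/32 -117/64 -233/128 -465/256 -1859/1024 | -929/512 -29/16 -7/4 -3/2 -1 0 } → -3717/2048
G(RRBRRBRBBBBRBR) = { -2 -15/8 -59/32 -117/64 -233/128 -465/256 -1859/1024 | -3717/2048 -929/512 -29/16 -7/4 -3/2 -1 0 } → -7435/4096
G(RRBRRBRBBBBRBRB) = { -2 -15/8 -59/32 -117/64 -233/128 -465/256 -1859/1024 -7435/4096 | -3717/2048 -929/512 -29/16 -7/4 -3/2 -1 0 } → -14869/8192

-14869/8192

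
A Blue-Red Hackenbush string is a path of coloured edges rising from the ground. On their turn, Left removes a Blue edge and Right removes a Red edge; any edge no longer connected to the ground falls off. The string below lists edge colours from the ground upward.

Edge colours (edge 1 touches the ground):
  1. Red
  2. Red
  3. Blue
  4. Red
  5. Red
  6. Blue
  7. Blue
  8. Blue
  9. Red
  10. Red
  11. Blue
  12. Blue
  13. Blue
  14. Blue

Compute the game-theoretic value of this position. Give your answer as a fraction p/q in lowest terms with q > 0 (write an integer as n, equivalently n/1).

-7265/4096

Prefix values for Red Red Blue Red Red Blue Blue Blue Red Red Blue Blue Blue Blue via {L|R} + simplicity:
1 of 14 · R · max L −∞ · min R 0 = -1
2 of 14 · RR · max L −∞ · min R -1 = -2
3 of 14 · RRB · max L -2 · min R -1 = -3/2
4 of 14 · RRBR · max L -2 · min R -3/2 = -7/4
5 of 14 · RRBRR · max L -2 · min R -7/4 = -15/8
6 of 14 · RRBRRB · max L -15/8 · min R -7/4 = -29/16
7 of 14 · RRBRRBB · max L -29/16 · min R -7/4 = -57/32
8 of 14 · RRBRRBBB · max L -57/32 · min R -7/4 = -113/64
9 of 14 · RRBRRBBBR · max L -57/32 · min R -113/64 = -227/128
10 of 14 · RRBRRBBBRR · max L -57/32 · min R -227/128 = -455/256
11 of 14 · RRBRRBBBRRB · max L -455/256 · min R -227/128 = -909/512
12 of 14 · RRBRRBBBRRBB · max L -909/512 · min R -227/128 = -1817/1024
13 of 14 · RRBRRBBBRRBBB · max L -1817/1024 · min R -227/128 = -3633/2048
14 of 14 · RRBRRBBBRRBBBB · max L -3633/2048 · min R -227/128 = -7265/4096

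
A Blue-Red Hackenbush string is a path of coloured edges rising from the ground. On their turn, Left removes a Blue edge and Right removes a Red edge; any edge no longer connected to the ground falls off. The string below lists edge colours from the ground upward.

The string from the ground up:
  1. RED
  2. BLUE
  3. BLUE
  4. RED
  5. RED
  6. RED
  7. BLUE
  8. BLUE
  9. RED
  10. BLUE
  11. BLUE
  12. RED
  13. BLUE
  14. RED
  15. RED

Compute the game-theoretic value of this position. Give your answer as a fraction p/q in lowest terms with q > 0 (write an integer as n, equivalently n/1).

step 1: add RED to get R; options L={ ∅ } R={ 0 } — -1
step 2: add BLUE to get RB; options L={ -1 } R={ 0 } — -1/2
step 3: add BLUE to get RBB; options L={ -1 -1/2 } R={ 0 } — -1/4
step 4: add RED to get RBBR; options L={ -1 -1/2 } R={ -1/4 0 } — -3/8
step 5: add RED to get RBBRR; options L={ -1 -1/2 } R={ -3/8 -1/4 0 } — -7/16
step 6: add RED to get RBBRRR; options L={ -1 -1/2 } R={ -7/16 -3/8 -1/4 0 } — -15/32
step 7: add BLUE to get RBBRRRB; options L={ -1 -1/2 -15/32 } R={ -7/16 -3/8 -1/4 0 } — -29/64
step 8: add BLUE to get RBBRRRBB; options L={ -1 -1/2 -15/32 -29/64 } R={ -7/16 -3/8 -1/4 0 } — -57/128
step 9: add RED to get RBBRRRBBR; options L={ -1 -1/2 -15/32 -29/64 } R={ -57/128 -7/16 -3/8 -1/4 0 } — -115/256
step 10: add BLUE to get RBBRRRBBRB; options L={ -1 -1/2 -15/32 -29/64 -115/256 } R={ -57/128 -7/16 -3/8 -1/4 0 } — -229/512
step 11: add BLUE to get RBBRRRBBRBB; options L={ -1 -1/2 -15/32 -29/64 -115/256 -229/512 } R={ -57/128 -7/16 -3/8 -1/4 0 } — -457/1024
step 12: add RED to get RBBRRRBBRBBR; options L={ -1 -1/2 -15/32 -29/64 -115/256 -229/512 } R={ -457/1024 -57/128 -7/16 -3/8 -1/4 0 } — -915/2048
step 13: add BLUE to get RBBRRRBBRBBRB; options L={ -1 -1/2 -15/32 -29/64 -115/256 -229/512 -915/2048 } R={ -457/1024 -57/128 -7/16 -3/8 -1/4 0 } — -1829/4096
step 14: add RED to get RBBRRRBBRBBRBR; options L={ -1 -1/2 -15/32 -29/64 -115/256 -229/512 -915/2048 } R={ -1829/4096 -457/1024 -57/128 -7/16 -3/8 -1/4 0 } — -3659/8192
step 15: add RED to get RBBRRRBBRBBRBRR; options L={ -1 -1/2 -15/32 -29/64 -115/256 -229/512 -915/2048 } R={ -3659/8192 -1829/4096 -457/1024 -57/128 -7/16 -3/8 -1/4 0 } — -7319/16384

-7319/16384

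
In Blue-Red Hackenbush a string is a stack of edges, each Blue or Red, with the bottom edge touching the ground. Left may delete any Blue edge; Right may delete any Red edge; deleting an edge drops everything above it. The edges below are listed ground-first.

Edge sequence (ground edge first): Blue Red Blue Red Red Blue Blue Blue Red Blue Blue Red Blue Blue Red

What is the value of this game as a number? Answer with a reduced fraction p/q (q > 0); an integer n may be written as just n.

10093/16384

step 1: add Blue to get B; options L={ 0 } R={ ∅ } = 1
step 2: add Red to get BR; options L={ 0 } R={ 1 } = 1/2
step 3: add Blue to get BRB; options L={ 0; 1/2 } R={ 1 } = 3/4
step 4: add Red to get BRBR; options L={ 0; 1/2 } R={ 3/4; 1 } = 5/8
step 5: add Red to get BRBRR; options L={ 0; 1/2 } R={ 5/8; 3/4; 1 } = 9/16
step 6: add Blue to get BRBRRB; options L={ 0; 1/2; 9/16 } R={ 5/8; 3/4; 1 } = 19/32
step 7: add Blue to get BRBRRBB; options L={ 0; 1/2; 9/16; 19/32 } R={ 5/8; 3/4; 1 } = 39/64
step 8: add Blue to get BRBRRBBB; options L={ 0; 1/2; 9/16; 19/32; 39/64 } R={ 5/8; 3/4; 1 } = 79/128
step 9: add Red to get BRBRRBBBR; options L={ 0; 1/2; 9/16; 19/32; 39/64 } R={ 79/128; 5/8; 3/4; 1 } = 157/256
step 10: add Blue to get BRBRRBBBRB; options L={ 0; 1/2; 9/16; 19/32; 39/64; 157/256 } R={ 79/128; 5/8; 3/4; 1 } = 315/512
step 11: add Blue to get BRBRRBBBRBB; options L={ 0; 1/2; 9/16; 19/32; 39/64; 157/256; 315/512 } R={ 79/128; 5/8; 3/4; 1 } = 631/1024
step 12: add Red to get BRBRRBBBRBBR; options L={ 0; 1/2; 9/16; 19/32; 39/64; 157/256; 315/512 } R={ 631/1024; 79/128; 5/8; 3/4; 1 } = 1261/2048
step 13: add Blue to get BRBRRBBBRBBRB; options L={ 0; 1/2; 9/16; 19/32; 39/64; 157/256; 315/512; 1261/2048 } R={ 631/1024; 79/128; 5/8; 3/4; 1 } = 2523/4096
step 14: add Blue to get BRBRRBBBRBBRBB; options L={ 0; 1/2; 9/16; 19/32; 39/64; 157/256; 315/512; 1261/2048; 2523/4096 } R={ 631/1024; 79/128; 5/8; 3/4; 1 } = 5047/8192
step 15: add Red to get BRBRRBBBRBBRBBR; options L={ 0; 1/2; 9/16; 19/32; 39/64; 157/256; 315/512; 1261/2048; 2523/4096 } R={ 5047/8192; 631/1024; 79/128; 5/8; 3/4; 1 } = 10093/16384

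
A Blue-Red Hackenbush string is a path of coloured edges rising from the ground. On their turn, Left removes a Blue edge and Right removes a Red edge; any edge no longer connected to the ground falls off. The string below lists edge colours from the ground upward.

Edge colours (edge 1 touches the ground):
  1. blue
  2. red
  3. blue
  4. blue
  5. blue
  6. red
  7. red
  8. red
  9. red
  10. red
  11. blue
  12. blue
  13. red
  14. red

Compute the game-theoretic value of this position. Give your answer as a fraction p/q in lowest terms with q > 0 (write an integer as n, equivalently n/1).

val_1 [b]  L=[0]  R=[]  → 1
val_2 [br]  L=[0]  R=[1]  → 1/2
val_3 [brb]  L=[0,1/2]  R=[1]  → 3/4
val_4 [brbb]  L=[0,1/2,3/4]  R=[1]  → 7/8
val_5 [brbbb]  L=[0,1/2,3/4,7/8]  R=[1]  → 15/16
val_6 [brbbbr]  L=[0,1/2,3/4,7/8]  R=[15/16,1]  → 29/32
val_7 [brbbbrr]  L=[0,1/2,3/4,7/8]  R=[29/32,15/16,1]  → 57/64
val_8 [brbbbrrr]  L=[0,1/2,3/4,7/8]  R=[57/64,29/32,15/16,1]  → 113/128
val_9 [brbbbrrrr]  L=[0,1/2,3/4,7/8]  R=[113/128,57/64,29/32,15/16,1]  → 225/256
val_10 [brbbbrrrrr]  L=[0,1/2,3/4,7/8]  R=[225/256,113/128,57/64,29/32,15/16,1]  → 449/512
val_11 [brbbbrrrrrb]  L=[0,1/2,3/4,7/8,449/512]  R=[225/256,113/128,57/64,29/32,15/16,1]  → 899/1024
val_12 [brbbbrrrrrbb]  L=[0,1/2,3/4,7/8,449/512,899/1024]  R=[225/256,113/128,57/64,29/32,15/16,1]  → 1799/2048
val_13 [brbbbrrrrrbbr]  L=[0,1/2,3/4,7/8,449/512,899/1024]  R=[1799/2048,225/256,113/128,57/64,29/32,15/16,1]  → 3597/4096
val_14 [brbbbrrrrrbbrr]  L=[0,1/2,3/4,7/8,449/512,899/1024]  R=[3597/4096,1799/2048,225/256,113/128,57/64,29/32,15/16,1]  → 7193/8192

7193/8192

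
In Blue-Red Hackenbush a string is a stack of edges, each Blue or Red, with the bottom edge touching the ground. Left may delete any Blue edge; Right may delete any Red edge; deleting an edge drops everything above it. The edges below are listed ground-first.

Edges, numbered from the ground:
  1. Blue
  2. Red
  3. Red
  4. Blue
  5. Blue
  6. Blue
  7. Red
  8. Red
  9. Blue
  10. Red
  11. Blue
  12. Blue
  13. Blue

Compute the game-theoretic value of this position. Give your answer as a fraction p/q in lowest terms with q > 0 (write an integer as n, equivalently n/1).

Prefix values for Blue Red Red Blue Blue Blue Red Red Blue Red Blue Blue Blue via {L|R} + simplicity:
edge 1 of 13 (Blue): { 0 | · } → 1
edge 2 of 13 (Red): { 0 | 1 } → 1/2
edge 3 of 13 (Red): { 0 | 1/2; 1 } → 1/4
edge 4 of 13 (Blue): { 0; 1/4 | 1/2; 1 } → 3/8
edge 5 of 13 (Blue): { 0; 1/4; 3/8 | 1/2; 1 } → 7/16
edge 6 of 13 (Blue): { 0; 1/4; 3/8; 7/16 | 1/2; 1 } → 15/32
edge 7 of 13 (Red): { 0; 1/4; 3/8; 7/16 | 15/32; 1/2; 1 } → 29/64
edge 8 of 13 (Red): { 0; 1/4; 3/8; 7/16 | 29/64; 15/32; 1/2; 1 } → 57/128
edge 9 of 13 (Blue): { 0; 1/4; 3/8; 7/16; 57/128 | 29/64; 15/32; 1/2; 1 } → 115/256
edge 10 of 13 (Red): { 0; 1/4; 3/8; 7/16; 57/128 | 115/256; 29/64; 15/32; 1/2; 1 } → 229/512
edge 11 of 13 (Blue): { 0; 1/4; 3/8; 7/16; 57/128; 229/512 | 115/256; 29/64; 15/32; 1/2; 1 } → 459/1024
edge 12 of 13 (Blue): { 0; 1/4; 3/8; 7/16; 57/128; 229/512; 459/1024 | 115/256; 29/64; 15/32; 1/2; 1 } → 919/2048
edge 13 of 13 (Blue): { 0; 1/4; 3/8; 7/16; 57/128; 229/512; 459/1024; 919/2048 | 115/256; 29/64; 15/32; 1/2; 1 } → 1839/4096

1839/4096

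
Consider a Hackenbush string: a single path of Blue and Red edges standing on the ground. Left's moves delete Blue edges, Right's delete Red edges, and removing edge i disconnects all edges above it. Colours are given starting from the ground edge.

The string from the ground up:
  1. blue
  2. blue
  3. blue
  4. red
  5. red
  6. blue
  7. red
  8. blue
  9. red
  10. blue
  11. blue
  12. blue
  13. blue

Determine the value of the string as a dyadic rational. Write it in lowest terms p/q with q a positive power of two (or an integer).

1 of 13 · b · max L 0 · min R +∞ — 1
2 of 13 · bb · max L 1 · min R +∞ — 2
3 of 13 · bbb · max L 2 · min R +∞ — 3
4 of 13 · bbbr · max L 2 · min R 3 — 5/2
5 of 13 · bbbrr · max L 2 · min R 5/2 — 9/4
6 of 13 · bbbrrb · max L 9/4 · min R 5/2 — 19/8
7 of 13 · bbbrrbr · max L 9/4 · min R 19/8 — 37/16
8 of 13 · bbbrrbrb · max L 37/16 · min R 19/8 — 75/32
9 of 13 · bbbrrbrbr · max L 37/16 · min R 75/32 — 149/64
10 of 13 · bbbrrbrbrb · max L 149/64 · min R 75/32 — 299/128
11 of 13 · bbbrrbrbrbb · max L 299/128 · min R 75/32 — 599/256
12 of 13 · bbbrrbrbrbbb · max L 599/256 · min R 75/32 — 1199/512
13 of 13 · bbbrrbrbrbbbb · max L 1199/512 · min R 75/32 — 2399/1024

2399/1024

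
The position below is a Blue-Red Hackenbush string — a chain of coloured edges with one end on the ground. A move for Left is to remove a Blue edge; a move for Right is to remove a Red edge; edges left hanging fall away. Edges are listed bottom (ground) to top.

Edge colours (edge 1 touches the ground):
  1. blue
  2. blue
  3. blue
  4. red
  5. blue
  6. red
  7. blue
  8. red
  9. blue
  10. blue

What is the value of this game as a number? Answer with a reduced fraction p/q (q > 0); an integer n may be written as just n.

343/128

val_1 [b]  L=[0]  R=[(no moves)]  so 1
val_2 [bb]  L=[0, 1]  R=[(no moves)]  so 2
val_3 [bbb]  L=[0, 1, 2]  R=[(no moves)]  so 3
val_4 [bbbr]  L=[0, 1, 2]  R=[3]  so 5/2
val_5 [bbbrb]  L=[0, 1, 2, 5/2]  R=[3]  so 11/4
val_6 [bbbrbr]  L=[0, 1, 2, 5/2]  R=[11/4, 3]  so 21/8
val_7 [bbbrbrb]  L=[0, 1, 2, 5/2, 21/8]  R=[11/4, 3]  so 43/16
val_8 [bbbrbrbr]  L=[0, 1, 2, 5/2, 21/8]  R=[43/16, 11/4, 3]  so 85/32
val_9 [bbbrbrbrb]  L=[0, 1, 2, 5/2, 21/8, 85/32]  R=[43/16, 11/4, 3]  so 171/64
val_10 [bbbrbrbrbb]  L=[0, 1, 2, 5/2, 21/8, 85/32, 171/64]  R=[43/16, 11/4, 3]  so 343/128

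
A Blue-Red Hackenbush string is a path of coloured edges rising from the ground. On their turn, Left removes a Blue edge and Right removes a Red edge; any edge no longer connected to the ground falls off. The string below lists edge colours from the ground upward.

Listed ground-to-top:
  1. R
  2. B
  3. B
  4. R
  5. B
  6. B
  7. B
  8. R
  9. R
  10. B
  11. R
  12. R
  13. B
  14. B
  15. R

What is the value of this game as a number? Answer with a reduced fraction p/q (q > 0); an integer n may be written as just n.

Recurse on prefixes of the 15-edge string R B B R B B B R R B R R B B R:
R: Left { — }, Right { 0 } — simplest -1
RB: Left { -1 }, Right { 0 } — simplest -1/2
RBB: Left { -1,-1/2 }, Right { 0 } — simplest -1/4
RBBR: Left { -1,-1/2 }, Right { -1/4,0 } — simplest -3/8
RBBRB: Left { -1,-1/2,-3/8 }, Right { -1/4,0 } — simplest -5/16
RBBRBB: Left { -1,-1/2,-3/8,-5/16 }, Right { -1/4,0 } — simplest -9/32
RBBRBBB: Left { -1,-1/2,-3/8,-5/16,-9/32 }, Right { -1/4,0 } — simplest -17/64
RBBRBBBR: Left { -1,-1/2,-3/8,-5/16,-9/32 }, Right { -17/64,-1/4,0 } — simplest -35/128
RBBRBBBRR: Left { -1,-1/2,-3/8,-5/16,-9/32 }, Right { -35/128,-17/64,-1/4,0 } — simplest -71/256
RBBRBBBRRB: Left { -1,-1/2,-3/8,-5/16,-9/32,-71/256 }, Right { -35/128,-17/64,-1/4,0 } — simplest -141/512
RBBRBBBRRBR: Left { -1,-1/2,-3/8,-5/16,-9/32,-71/256 }, Right { -141/512,-35/128,-17/64,-1/4,0 } — simplest -283/1024
RBBRBBBRRBRR: Left { -1,-1/2,-3/8,-5/16,-9/32,-71/256 }, Right { -283/1024,-141/512,-35/128,-17/64,-1/4,0 } — simplest -567/2048
RBBRBBBRRBRRB: Left { -1,-1/2,-3/8,-5/16,-9/32,-71/256,-567/2048 }, Right { -283/1024,-141/512,-35/128,-17/64,-1/4,0 } — simplest -1133/4096
RBBRBBBRRBRRBB: Left { -1,-1/2,-3/8,-5/16,-9/32,-71/256,-567/2048,-1133/4096 }, Right { -283/1024,-141/512,-35/128,-17/64,-1/4,0 } — simplest -2265/8192
RBBRBBBRRBRRBBR: Left { -1,-1/2,-3/8,-5/16,-9/32,-71/256,-567/2048,-1133/4096 }, Right { -2265/8192,-283/1024,-141/512,-35/128,-17/64,-1/4,0 } — simplest -4531/16384

-4531/16384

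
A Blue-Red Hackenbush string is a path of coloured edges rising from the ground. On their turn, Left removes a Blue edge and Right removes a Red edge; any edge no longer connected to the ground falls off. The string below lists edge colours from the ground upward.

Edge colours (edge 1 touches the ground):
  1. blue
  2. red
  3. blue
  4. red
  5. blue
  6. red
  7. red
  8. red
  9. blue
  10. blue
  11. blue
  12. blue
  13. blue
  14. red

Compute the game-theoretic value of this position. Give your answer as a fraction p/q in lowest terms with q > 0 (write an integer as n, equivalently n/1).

5245/8192

Recurse on prefixes of the 14-edge string blue red blue red blue red red red blue blue blue blue blue red:
1 of 14 · b · max L 0 · min R +∞ — 1
2 of 14 · br · max L 0 · min R 1 — 1/2
3 of 14 · brb · max L 1/2 · min R 1 — 3/4
4 of 14 · brbr · max L 1/2 · min R 3/4 — 5/8
5 of 14 · brbrb · max L 5/8 · min R 3/4 — 11/16
6 of 14 · brbrbr · max L 5/8 · min R 11/16 — 21/32
7 of 14 · brbrbrr · max L 5/8 · min R 21/32 — 41/64
8 of 14 · brbrbrrr · max L 5/8 · min R 41/64 — 81/128
9 of 14 · brbrbrrrb · max L 81/128 · min R 41/64 — 163/256
10 of 14 · brbrbrrrbb · max L 163/256 · min R 41/64 — 327/512
11 of 14 · brbrbrrrbbb · max L 327/512 · min R 41/64 — 655/1024
12 of 14 · brbrbrrrbbbb · max L 655/1024 · min R 41/64 — 1311/2048
13 of 14 · brbrbrrrbbbbb · max L 1311/2048 · min R 41/64 — 2623/4096
14 of 14 · brbrbrrrbbbbbr · max L 1311/2048 · min R 2623/4096 — 5245/8192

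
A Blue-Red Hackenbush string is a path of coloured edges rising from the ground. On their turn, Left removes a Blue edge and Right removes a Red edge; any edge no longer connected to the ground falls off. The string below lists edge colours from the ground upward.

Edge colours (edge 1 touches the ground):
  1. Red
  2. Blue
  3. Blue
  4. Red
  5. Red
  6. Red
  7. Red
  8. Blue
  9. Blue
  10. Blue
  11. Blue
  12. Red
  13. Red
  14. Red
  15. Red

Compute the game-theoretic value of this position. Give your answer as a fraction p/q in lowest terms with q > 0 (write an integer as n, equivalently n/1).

Recurse on prefixes of the 15-edge string Red Blue Blue Red Red Red Red Blue Blue Blue Blue Red Red Red Red:
edge 1 of 15 (Red): { (no moves) | 0 } => -1
edge 2 of 15 (Blue): { -1 | 0 } => -1/2
edge 3 of 15 (Blue): { -1, -1/2 | 0 } => -1/4
edge 4 of 15 (Red): { -1, -1/2 | -1/4, 0 } => -3/8
edge 5 of 15 (Red): { -1, -1/2 | -3/8, -1/4, 0 } => -7/16
edge 6 of 15 (Red): { -1, -1/2 | -7/16, -3/8, -1/4, 0 } => -15/32
edge 7 of 15 (Red): { -1, -1/2 | -15/32, -7/16, -3/8, -1/4, 0 } => -31/64
edge 8 of 15 (Blue): { -1, -1/2, -31/64 | -15/32, -7/16, -3/8, -1/4, 0 } => -61/128
edge 9 of 15 (Blue): { -1, -1/2, -31/64, -61/128 | -15/32, -7/16, -3/8, -1/4, 0 } => -121/256
edge 10 of 15 (Blue): { -1, -1/2, -31/64, -61/128, -121/256 | -15/32, -7/16, -3/8, -1/4, 0 } => -241/512
edge 11 of 15 (Blue): { -1, -1/2, -31/64, -61/128, -121/256, -241/512 | -15/32, -7/16, -3/8, -1/4, 0 } => -481/1024
edge 12 of 15 (Red): { -1, -1/2, -31/64, -61/128, -121/256, -241/512 | -481/1024, -15/32, -7/16, -3/8, -1/4, 0 } => -963/2048
edge 13 of 15 (Red): { -1, -1/2, -31/64, -61/128, -121/256, -241/512 | -963/2048, -481/1024, -15/32, -7/16, -3/8, -1/4, 0 } => -1927/4096
edge 14 of 15 (Red): { -1, -1/2, -31/64, -61/128, -121/256, -241/512 | -1927/4096, -963/2048, -481/1024, -15/32, -7/16, -3/8, -1/4, 0 } => -3855/8192
edge 15 of 15 (Red): { -1, -1/2, -31/64, -61/128, -121/256, -241/512 | -3855/8192, -1927/4096, -963/2048, -481/1024, -15/32, -7/16, -3/8, -1/4, 0 } => -7711/16384

-7711/16384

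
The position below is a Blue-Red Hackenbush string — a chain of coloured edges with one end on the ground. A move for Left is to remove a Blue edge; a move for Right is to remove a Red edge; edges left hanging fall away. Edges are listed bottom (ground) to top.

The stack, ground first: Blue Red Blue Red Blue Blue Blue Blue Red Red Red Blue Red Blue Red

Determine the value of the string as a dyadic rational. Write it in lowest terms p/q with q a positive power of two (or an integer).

12053/16384

Recurse on prefixes of the 15-edge string Blue Red Blue Red Blue Blue Blue Blue Red Red Red Blue Red Blue Red:
edge 1 of 15 (Blue): { 0 | (no moves) } = 1
edge 2 of 15 (Red): { 0 | 1 } = 1/2
edge 3 of 15 (Blue): { 0 1/2 | 1 } = 3/4
edge 4 of 15 (Red): { 0 1/2 | 3/4 1 } = 5/8
edge 5 of 15 (Blue): { 0 1/2 5/8 | 3/4 1 } = 11/16
edge 6 of 15 (Blue): { 0 1/2 5/8 11/16 | 3/4 1 } = 23/32
edge 7 of 15 (Blue): { 0 1/2 5/8 11/16 23/32 | 3/4 1 } = 47/64
edge 8 of 15 (Blue): { 0 1/2 5/8 11/16 23/32 47/64 | 3/4 1 } = 95/128
edge 9 of 15 (Red): { 0 1/2 5/8 11/16 23/32 47/64 | 95/128 3/4 1 } = 189/256
edge 10 of 15 (Red): { 0 1/2 5/8 11/16 23/32 47/64 | 189/256 95/128 3/4 1 } = 377/512
edge 11 of 15 (Red): { 0 1/2 5/8 11/16 23/32 47/64 | 377/512 189/256 95/128 3/4 1 } = 753/1024
edge 12 of 15 (Blue): { 0 1/2 5/8 11/16 23/32 47/64 753/1024 | 377/512 189/256 95/128 3/4 1 } = 1507/2048
edge 13 of 15 (Red): { 0 1/2 5/8 11/16 23/32 47/64 753/1024 | 1507/2048 377/512 189/256 95/128 3/4 1 } = 3013/4096
edge 14 of 15 (Blue): { 0 1/2 5/8 11/16 23/32 47/64 753/1024 3013/4096 | 1507/2048 377/512 189/256 95/128 3/4 1 } = 6027/8192
edge 15 of 15 (Red): { 0 1/2 5/8 11/16 23/32 47/64 753/1024 3013/4096 | 6027/8192 1507/2048 377/512 189/256 95/128 3/4 1 } = 12053/16384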